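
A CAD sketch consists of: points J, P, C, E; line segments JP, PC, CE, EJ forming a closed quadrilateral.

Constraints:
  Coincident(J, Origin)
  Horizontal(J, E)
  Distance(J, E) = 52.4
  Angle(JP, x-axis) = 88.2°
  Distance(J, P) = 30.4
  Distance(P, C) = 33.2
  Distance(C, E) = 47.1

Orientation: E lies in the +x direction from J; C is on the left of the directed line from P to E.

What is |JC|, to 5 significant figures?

53.066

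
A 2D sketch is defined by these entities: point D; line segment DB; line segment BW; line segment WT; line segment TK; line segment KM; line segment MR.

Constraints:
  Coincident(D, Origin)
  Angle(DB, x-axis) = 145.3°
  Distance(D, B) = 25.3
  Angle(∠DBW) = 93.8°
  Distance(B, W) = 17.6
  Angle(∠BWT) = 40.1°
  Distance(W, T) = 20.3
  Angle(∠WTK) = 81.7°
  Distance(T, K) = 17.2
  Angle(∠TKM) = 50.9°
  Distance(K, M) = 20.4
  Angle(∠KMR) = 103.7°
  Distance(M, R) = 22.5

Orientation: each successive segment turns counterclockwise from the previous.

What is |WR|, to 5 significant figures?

23.482

D is at the origin; DB runs at 145.3° with length 25.3, so B = (-20.800, 14.403). ∠DBW = 93.8° gives BW at -128.50° from the x-axis; with |BW| = 17.6, W = (-31.757, 0.62887). ∠BWT = 40.1° gives WT at 11.400° from the x-axis; with |WT| = 20.3, T = (-11.857, 4.6413). ∠WTK = 81.7° gives TK at 109.70° from the x-axis; with |TK| = 17.2, K = (-17.655, 20.835). ∠TKM = 50.9° gives KM at -121.20° from the x-axis; with |KM| = 20.4, M = (-28.223, 3.3852). ∠KMR = 103.7° gives MR at -44.900° from the x-axis; with |MR| = 22.5, R = (-12.285, -12.497). Then |WR| = |R − W| = 23.482.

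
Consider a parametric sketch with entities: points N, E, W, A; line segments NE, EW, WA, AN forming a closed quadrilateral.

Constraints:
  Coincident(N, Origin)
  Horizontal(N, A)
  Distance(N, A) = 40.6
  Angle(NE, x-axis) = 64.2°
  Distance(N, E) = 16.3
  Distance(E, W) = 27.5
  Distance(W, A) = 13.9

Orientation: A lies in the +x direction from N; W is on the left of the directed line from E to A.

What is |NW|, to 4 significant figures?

36.70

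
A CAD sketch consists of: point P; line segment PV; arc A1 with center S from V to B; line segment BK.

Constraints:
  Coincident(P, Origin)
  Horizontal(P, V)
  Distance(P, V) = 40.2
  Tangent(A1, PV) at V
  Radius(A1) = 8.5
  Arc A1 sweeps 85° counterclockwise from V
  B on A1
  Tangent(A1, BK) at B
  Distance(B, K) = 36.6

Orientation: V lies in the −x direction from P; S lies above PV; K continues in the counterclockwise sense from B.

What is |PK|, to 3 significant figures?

52.6

On A1, V sits at bearing -90° from S; an 85° counterclockwise sweep puts B at bearing -5°, so B = S + 8.5·(cos -5°, sin -5°) = (-31.7, 7.76). A1 meets BK tangentially, so SB is at right angles to BK, so BK runs along (−sin -5°, cos -5°); with |BK| = 36.6, K = (-28.5, 44.2). Then |PK| = |K − P| = 52.6.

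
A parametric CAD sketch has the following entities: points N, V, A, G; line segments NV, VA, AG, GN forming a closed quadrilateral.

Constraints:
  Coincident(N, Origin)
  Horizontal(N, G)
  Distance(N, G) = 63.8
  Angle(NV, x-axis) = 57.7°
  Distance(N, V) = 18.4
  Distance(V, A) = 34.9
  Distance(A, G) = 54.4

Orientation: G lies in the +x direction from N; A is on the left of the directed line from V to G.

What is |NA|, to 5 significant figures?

53.256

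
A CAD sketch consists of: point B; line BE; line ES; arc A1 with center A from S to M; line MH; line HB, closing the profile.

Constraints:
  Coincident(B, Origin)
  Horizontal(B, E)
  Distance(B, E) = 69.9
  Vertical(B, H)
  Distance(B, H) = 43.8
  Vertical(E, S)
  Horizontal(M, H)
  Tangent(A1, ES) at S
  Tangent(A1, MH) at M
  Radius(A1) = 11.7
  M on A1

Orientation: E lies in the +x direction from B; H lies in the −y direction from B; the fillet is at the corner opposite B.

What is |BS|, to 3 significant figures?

76.9

B is at the origin; BE is horizontal with |BE| = 69.9 and E on the +x side, so E = (69.9, 0.00). B and H share the same x with |BH| = 43.8 and H on the −y side, so H = (0.00, -43.8). The virtual corner opposite B is at (69.9, -43.8). The tangent condition forces AS to be normal to ES and the tangent condition forces AM to be normal to MH, with radius 11.7, so the center A sits 11.7 in from both sides at A = (58.2, -32.1). That places the tangent points at S = (69.9, -32.1) on ES and M = (58.2, -43.8) on MH. Then |BS| = |S − B| = 76.9.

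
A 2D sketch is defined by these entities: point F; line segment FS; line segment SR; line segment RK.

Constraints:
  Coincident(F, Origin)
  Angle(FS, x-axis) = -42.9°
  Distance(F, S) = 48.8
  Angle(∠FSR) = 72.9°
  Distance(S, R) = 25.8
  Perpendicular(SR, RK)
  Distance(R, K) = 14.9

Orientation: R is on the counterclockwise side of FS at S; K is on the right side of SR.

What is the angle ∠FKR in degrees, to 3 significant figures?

10.5°

F is at the origin; FS runs at -42.9° with length 48.8, so S = 48.8·(cos -42.9°, sin -42.9°) = (35.7, -33.2). ∠FSR = 72.9°, so SR runs at -42.9° + (180° − 72.9°) = 64.2° from the x-axis; with |SR| = 25.8, R = S + 25.8·(cos 64.2°, sin 64.2°) = (47.0, -9.99). SR is perpendicular to RK; with |RK| = 14.9 on the right of SR, K = R + 14.9·(0.900, -0.435) = (60.4, -16.5). Then cos ∠FKR = KF·KR / (|KF||KR|), giving 10.5°.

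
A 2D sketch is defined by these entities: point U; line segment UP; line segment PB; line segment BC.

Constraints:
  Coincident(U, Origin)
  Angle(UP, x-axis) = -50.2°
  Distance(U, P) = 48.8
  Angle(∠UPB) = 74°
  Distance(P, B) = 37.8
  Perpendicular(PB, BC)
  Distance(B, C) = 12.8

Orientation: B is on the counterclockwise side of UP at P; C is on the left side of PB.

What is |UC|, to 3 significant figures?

41.9

U is at the origin; UP runs at -50.2° with length 48.8, so P = 48.8·(cos -50.2°, sin -50.2°) = (31.2, -37.5). ∠UPB = 74.0°, so PB runs at -50.2° + (180° − 74.0°) = 55.8° from the x-axis; with |PB| = 37.8, B = P + 37.8·(cos 55.8°, sin 55.8°) = (52.5, -6.23). PB is perpendicular to BC; with |BC| = 12.8 on the left of PB, C = B + 12.8·(-0.827, 0.562) = (41.9, 0.966). Then |UC| = |C − U| = 41.9.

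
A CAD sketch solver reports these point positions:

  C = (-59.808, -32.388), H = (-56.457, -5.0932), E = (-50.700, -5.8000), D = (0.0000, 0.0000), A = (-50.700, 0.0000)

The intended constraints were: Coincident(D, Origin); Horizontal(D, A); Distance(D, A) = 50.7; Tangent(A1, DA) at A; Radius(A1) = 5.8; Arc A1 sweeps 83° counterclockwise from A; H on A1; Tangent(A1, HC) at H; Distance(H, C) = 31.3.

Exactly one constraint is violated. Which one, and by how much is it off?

Distance(H, C) = 31.3 — off by 3.80.

D = (0.00, 0.00) ✓; D.y = 0.00, A.y = 0.00 ✓; |DA| = 50.70 ✓; ∠(EA, AD) = 90.00° ✓; |EA| = 5.800 ✓; bearing(E→H) − bearing(E→A) = 83.00° ✓; |EH| = 5.800 ✓; ∠(EH, HC) = 90.00° ✓; |HC| = 27.50 ✗.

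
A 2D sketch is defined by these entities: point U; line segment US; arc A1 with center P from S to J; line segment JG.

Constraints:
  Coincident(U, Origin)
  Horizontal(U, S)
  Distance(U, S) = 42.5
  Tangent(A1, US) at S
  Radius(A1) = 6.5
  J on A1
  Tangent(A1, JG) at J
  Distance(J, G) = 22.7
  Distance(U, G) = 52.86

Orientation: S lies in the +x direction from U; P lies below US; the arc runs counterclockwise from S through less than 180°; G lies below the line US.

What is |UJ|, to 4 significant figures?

37.32

Checks: |PJ| = 6.500 ✓; ∠(PJ, JG) = 90.00° ✓; |JG| = 22.70 ✓; |UG| = 52.86 ✓.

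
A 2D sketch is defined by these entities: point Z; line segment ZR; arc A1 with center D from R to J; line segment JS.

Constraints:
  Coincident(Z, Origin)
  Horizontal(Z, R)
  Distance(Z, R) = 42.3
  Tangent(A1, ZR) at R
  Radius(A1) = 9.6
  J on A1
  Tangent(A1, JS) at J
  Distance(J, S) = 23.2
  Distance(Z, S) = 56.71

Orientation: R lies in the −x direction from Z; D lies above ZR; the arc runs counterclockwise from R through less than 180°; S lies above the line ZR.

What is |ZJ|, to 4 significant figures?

36.72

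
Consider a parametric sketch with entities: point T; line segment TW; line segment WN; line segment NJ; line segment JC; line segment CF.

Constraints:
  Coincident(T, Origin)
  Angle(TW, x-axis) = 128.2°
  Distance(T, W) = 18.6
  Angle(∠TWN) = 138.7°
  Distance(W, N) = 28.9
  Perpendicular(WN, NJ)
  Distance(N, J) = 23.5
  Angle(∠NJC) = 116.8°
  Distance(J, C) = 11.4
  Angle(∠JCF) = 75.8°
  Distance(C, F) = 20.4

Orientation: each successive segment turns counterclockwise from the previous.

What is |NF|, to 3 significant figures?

17.0

T is at the origin; TW runs at 128.2° with length 18.6, so W = (-11.5, 14.6). ∠TWN = 138.7° gives WN at 170° from the x-axis; with |WN| = 28.9, N = (-39.9, 19.9). The perpendicularity gives NJ at right angles to WN, so NJ runs at -100°; with |NJ| = 23.5, J = (-44.2, -3.22). ∠NJC = 116.8° gives JC at -37.3° from the x-axis; with |JC| = 11.4, C = (-35.1, -10.1). ∠JCF = 75.8° gives CF at 66.9° from the x-axis; with |CF| = 20.4, F = (-27.1, 8.63). Then |NF| = |F − N| = 17.0.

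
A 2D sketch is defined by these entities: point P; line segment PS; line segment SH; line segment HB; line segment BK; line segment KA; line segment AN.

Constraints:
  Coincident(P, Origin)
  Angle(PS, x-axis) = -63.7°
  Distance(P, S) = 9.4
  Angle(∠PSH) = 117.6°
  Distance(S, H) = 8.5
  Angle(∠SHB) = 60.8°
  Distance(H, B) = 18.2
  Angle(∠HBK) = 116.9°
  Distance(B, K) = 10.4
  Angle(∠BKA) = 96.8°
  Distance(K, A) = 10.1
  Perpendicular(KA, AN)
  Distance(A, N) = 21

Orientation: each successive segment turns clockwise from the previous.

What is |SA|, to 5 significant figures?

12.762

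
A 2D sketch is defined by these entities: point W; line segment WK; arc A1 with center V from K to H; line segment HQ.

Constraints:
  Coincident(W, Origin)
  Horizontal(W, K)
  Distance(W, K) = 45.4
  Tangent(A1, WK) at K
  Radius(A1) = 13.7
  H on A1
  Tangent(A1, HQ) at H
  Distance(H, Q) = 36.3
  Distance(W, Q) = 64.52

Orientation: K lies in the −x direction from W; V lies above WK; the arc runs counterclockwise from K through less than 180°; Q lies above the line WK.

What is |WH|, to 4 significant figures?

35.77

Checks: W.y = 0.00, K.y = 0.00 ✓; |VH| = 13.70 ✓; ∠(VH, HQ) = 90.00° ✓; |HQ| = 36.30 ✓; |WQ| = 64.52 ✓.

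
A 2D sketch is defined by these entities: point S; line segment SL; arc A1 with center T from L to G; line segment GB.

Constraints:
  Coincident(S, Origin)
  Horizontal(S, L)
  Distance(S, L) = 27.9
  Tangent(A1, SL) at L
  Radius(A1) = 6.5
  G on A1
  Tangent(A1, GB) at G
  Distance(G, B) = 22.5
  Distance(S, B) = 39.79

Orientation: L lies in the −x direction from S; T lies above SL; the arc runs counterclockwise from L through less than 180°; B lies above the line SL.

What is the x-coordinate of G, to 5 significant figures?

-21.546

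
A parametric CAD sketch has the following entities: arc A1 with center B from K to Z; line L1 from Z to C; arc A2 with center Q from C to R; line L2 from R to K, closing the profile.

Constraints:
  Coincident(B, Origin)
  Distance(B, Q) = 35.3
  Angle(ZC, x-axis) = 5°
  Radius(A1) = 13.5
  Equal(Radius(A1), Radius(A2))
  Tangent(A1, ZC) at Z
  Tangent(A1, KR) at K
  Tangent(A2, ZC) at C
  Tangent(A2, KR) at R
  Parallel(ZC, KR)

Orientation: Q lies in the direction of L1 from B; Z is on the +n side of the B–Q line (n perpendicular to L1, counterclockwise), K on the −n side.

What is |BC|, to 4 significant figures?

37.79

Tangency of A1 to both parallel lines with radius 13.5 puts Z and K at B ± 13.5·n: Z = (-1.177, 13.45), K = (1.177, -13.45). Equal radii place C and R the same way about Q: C = Q + 13.5·n = (33.99, 16.53), R = Q − 13.5·n = (36.34, -10.37). Then |BC| = |C − B| = 37.79.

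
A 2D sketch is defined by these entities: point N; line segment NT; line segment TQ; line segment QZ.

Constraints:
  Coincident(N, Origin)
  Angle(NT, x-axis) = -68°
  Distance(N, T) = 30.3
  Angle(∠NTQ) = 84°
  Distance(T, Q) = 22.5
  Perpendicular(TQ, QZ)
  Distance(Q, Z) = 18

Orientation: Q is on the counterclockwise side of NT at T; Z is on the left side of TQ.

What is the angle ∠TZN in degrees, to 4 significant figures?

70.77°

∠NTQ = 84.0°, so TQ runs at -68.0° + (180° − 84.0°) = 28.00° from the x-axis; with |TQ| = 22.5, Q = T + 22.5·(cos 28.00°, sin 28.00°) = (31.22, -17.53). TQ ⟂ QZ; with |QZ| = 18.0 on the left of TQ, Z = Q + 18.0·(-0.4695, 0.8829) = (22.77, -1.638). Then cos ∠TZN = ZT·ZN / (|ZT||ZN|), giving 70.77°.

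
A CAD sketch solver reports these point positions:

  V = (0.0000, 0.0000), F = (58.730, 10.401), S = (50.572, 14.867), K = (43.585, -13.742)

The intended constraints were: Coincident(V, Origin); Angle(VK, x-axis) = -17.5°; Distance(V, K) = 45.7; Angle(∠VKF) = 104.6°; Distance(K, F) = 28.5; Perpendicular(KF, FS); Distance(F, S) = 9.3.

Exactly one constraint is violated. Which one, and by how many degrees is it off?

Perpendicular(KF, FS) — off by 3.40°.

V = (0.00, 0.00) ✓; VK at -17.50° ✓; |VK| = 45.70 ✓; ∠VKF = 104.6° ✓; |KF| = 28.50 ✓; ∠(KF, FS) = 93.40° ✗; |FS| = 9.300 ✓.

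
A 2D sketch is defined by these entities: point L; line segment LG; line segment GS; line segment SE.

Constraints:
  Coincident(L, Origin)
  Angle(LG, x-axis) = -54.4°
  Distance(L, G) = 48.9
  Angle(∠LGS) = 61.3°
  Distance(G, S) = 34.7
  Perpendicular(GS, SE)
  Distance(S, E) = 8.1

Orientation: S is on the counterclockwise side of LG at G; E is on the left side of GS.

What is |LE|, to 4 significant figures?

36.56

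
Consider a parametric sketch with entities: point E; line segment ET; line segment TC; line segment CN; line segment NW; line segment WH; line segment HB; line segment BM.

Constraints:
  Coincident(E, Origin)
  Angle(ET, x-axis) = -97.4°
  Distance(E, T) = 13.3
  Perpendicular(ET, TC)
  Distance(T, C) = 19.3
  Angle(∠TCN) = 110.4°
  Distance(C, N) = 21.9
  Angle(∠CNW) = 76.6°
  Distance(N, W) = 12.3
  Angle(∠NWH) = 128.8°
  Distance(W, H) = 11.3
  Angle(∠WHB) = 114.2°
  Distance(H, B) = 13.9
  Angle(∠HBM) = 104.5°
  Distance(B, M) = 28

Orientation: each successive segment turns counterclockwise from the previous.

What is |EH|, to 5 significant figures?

6.6783

E is at the origin; ET runs at -97.4° with length 13.3, so T = (-1.7130, -13.189). The perpendicularity gives TC at right angles to ET, so TC runs at -7.4000°; with |TC| = 19.3, C = (17.426, -15.675). ∠TCN = 110.4° gives CN at 62.200° from the x-axis; with |CN| = 21.9, N = (27.640, 3.6973). ∠CNW = 76.6° gives NW at 165.60° from the x-axis; with |NW| = 12.3, W = (15.727, 6.7562). ∠NWH = 128.8° gives WH at -143.20° from the x-axis; with |WH| = 11.3, H = (6.6783, -0.012739). Then |EH| = |H − E| = 6.6783.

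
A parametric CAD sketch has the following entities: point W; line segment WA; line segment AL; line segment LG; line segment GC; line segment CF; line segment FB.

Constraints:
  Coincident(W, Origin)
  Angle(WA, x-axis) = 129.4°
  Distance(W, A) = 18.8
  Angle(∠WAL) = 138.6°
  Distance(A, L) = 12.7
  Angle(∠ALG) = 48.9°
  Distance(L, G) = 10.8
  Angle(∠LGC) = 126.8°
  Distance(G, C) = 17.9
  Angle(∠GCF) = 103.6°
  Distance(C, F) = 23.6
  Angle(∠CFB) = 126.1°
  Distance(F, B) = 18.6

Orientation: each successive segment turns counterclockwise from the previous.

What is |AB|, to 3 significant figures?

29.9

∠GCF = 103.6° gives CF at 71.5° from the x-axis; with |CF| = 23.6, F = (6.56, 28.2). ∠CFB = 126.1° gives FB at 125° from the x-axis; with |FB| = 18.6, B = (-4.21, 43.4). Then |AB| = |B − A| = 29.9.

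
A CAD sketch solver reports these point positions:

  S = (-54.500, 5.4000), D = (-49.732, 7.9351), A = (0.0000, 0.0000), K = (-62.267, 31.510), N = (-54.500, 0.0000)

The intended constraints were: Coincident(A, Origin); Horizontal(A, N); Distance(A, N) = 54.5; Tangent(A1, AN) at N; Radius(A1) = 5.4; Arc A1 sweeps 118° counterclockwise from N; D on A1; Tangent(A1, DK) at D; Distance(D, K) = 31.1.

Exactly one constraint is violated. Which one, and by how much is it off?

Distance(D, K) = 31.1 — off by 4.40.

A = (0.00, 0.00) ✓; A.y = 0.00, N.y = 0.00 ✓; |AN| = 54.50 ✓; ∠(SN, NA) = 90.00° ✓; |SN| = 5.400 ✓; bearing(S→D) − bearing(S→N) = 118.0° ✓; |SD| = 5.400 ✓; ∠(SD, DK) = 90.00° ✓; |DK| = 26.70 ✗.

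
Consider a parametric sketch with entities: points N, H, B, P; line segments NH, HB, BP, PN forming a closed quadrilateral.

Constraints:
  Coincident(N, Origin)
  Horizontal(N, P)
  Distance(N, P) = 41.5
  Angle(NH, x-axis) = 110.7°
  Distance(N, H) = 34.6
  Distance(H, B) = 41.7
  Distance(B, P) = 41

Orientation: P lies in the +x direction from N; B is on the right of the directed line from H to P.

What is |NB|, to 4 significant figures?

7.225

Checks: |HB| = 41.70 ✓; |BP| = 41.00 ✓.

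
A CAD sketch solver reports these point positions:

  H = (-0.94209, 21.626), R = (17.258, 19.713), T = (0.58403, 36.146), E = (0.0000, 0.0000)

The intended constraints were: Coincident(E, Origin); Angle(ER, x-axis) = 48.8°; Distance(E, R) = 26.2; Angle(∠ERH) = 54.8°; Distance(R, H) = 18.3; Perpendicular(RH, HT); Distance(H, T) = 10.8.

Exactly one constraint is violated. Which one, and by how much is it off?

Distance(H, T) = 10.8 — off by 3.80.

E = (0.00, 0.00) ✓; ER at 48.80° ✓; |ER| = 26.20 ✓; ∠ERH = 54.80° ✓; |RH| = 18.30 ✓; ∠(RH, HT) = 90.00° ✓; |HT| = 14.60 ✗.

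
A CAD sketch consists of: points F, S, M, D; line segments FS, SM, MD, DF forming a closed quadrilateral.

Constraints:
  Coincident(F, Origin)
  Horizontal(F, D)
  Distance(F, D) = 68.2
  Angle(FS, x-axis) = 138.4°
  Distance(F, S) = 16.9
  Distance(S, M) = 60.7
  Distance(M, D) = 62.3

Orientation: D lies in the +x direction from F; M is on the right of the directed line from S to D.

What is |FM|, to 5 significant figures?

44.652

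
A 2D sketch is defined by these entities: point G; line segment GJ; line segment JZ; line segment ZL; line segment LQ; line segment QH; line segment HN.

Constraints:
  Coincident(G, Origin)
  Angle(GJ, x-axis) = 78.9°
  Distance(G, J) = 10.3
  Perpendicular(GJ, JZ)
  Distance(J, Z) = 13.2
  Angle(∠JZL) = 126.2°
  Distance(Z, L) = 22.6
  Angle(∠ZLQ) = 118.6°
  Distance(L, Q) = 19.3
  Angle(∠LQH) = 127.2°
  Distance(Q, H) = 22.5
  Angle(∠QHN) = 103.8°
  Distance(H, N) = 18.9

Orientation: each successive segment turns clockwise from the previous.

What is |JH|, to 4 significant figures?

40.55

G is at the origin; GJ runs at 78.9° with length 10.3, so J = (1.983, 10.11). The perpendicularity gives JZ at right angles to GJ, so JZ runs at -11.10°; with |JZ| = 13.2, Z = (14.94, 7.566). ∠JZL = 126.2° gives ZL at -64.90° from the x-axis; with |ZL| = 22.6, L = (24.52, -12.90). ∠ZLQ = 118.6° gives LQ at -126.3° from the x-axis; with |LQ| = 19.3, Q = (13.10, -28.45). ∠LQH = 127.2° gives QH at -179.1° from the x-axis; with |QH| = 22.5, H = (-9.400, -28.81). Then |JH| = |H − J| = 40.55.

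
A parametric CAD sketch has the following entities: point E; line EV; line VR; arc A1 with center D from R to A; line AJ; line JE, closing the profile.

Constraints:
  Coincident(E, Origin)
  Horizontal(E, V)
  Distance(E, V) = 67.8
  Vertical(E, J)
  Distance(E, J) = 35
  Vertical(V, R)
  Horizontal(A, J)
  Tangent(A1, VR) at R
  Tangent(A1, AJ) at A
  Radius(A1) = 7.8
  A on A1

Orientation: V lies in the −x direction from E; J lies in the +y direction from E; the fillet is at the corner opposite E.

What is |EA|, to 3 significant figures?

69.5

E is at the origin; EV is horizontal with |EV| = 67.8 and V on the −x side, so V = (-67.8, 0.00). E and J share the same x with |EJ| = 35.0 and J on the +y side, so J = (0.00, 35.0). The virtual corner opposite E is at (-67.8, 35.0). Tangency of A1 to VR means the radius DR is perpendicular to VR and A1 meets AJ tangentially, so DA is at right angles to AJ, with radius 7.8, so the center D sits 7.8 in from both sides at D = (-60.0, 27.2). That places the tangent points at R = (-67.8, 27.2) on VR and A = (-60.0, 35.0) on AJ. Then |EA| = |A − E| = 69.5.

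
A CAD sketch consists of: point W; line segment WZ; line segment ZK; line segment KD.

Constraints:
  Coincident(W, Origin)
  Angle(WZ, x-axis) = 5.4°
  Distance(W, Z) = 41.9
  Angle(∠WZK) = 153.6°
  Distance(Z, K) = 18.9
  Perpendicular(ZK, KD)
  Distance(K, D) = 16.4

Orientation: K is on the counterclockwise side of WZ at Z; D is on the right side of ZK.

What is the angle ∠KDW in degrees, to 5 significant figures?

58.169°

∠WZK = 153.6°, so ZK runs at 5.4° + (180° − 153.6°) = 31.800° from the x-axis; with |ZK| = 18.9, K = Z + 18.9·(cos 31.800°, sin 31.800°) = (57.777, 13.903). The perpendicularity gives KD at right angles to ZK; with |KD| = 16.4 on the right of ZK, D = K + 16.4·(0.52696, -0.84989) = (66.419, -0.035637). Then cos ∠KDW = DK·DW / (|DK||DW|), giving 58.169°.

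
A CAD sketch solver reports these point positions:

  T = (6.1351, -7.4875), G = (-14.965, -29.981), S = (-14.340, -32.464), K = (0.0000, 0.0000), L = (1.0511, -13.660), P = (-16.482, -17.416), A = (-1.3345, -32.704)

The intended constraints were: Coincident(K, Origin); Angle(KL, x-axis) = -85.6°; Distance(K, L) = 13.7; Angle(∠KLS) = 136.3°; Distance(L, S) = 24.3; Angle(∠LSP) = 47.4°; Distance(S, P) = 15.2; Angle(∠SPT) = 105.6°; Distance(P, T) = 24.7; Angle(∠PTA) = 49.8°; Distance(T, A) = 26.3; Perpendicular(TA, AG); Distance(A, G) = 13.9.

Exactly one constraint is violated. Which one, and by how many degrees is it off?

Perpendicular(TA, AG) — off by 5.20°.

K = (0.00, 0.00) ✓; KL at -85.60° ✓; |KL| = 13.70 ✓; ∠KLS = 136.3° ✓; |LS| = 24.30 ✓; ∠LSP = 47.40° ✓; |SP| = 15.20 ✓; ∠SPT = 105.6° ✓; |PT| = 24.70 ✓; ∠PTA = 49.80° ✓; |TA| = 26.30 ✓; ∠(TA, AG) = 84.80° ✗; |AG| = 13.90 ✓.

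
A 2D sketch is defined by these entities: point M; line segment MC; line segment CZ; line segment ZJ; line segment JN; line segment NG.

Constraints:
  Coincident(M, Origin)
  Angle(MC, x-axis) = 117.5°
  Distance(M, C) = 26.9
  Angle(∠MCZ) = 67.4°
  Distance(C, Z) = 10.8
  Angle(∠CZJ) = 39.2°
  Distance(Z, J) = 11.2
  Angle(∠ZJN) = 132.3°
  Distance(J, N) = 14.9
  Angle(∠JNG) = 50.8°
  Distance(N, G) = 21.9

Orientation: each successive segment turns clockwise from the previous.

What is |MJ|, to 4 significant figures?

19.56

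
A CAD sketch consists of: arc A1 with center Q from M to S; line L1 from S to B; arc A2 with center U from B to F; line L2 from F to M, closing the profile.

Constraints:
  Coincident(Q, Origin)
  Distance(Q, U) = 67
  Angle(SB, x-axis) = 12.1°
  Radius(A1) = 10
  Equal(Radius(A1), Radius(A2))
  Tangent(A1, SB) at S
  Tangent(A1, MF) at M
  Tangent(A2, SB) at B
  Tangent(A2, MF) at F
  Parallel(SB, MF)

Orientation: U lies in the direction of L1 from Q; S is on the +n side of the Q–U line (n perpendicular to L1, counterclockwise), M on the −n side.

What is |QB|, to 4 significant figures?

67.74

Tangency of A1 to both parallel lines with radius 10.0 puts S and M at Q ± 10.0·n: S = (-2.096, 9.778), M = (2.096, -9.778). Equal radii place B and F the same way about U: B = U + 10.0·n = (63.42, 23.82), F = U − 10.0·n = (67.61, 4.267). Then |QB| = |B − Q| = 67.74.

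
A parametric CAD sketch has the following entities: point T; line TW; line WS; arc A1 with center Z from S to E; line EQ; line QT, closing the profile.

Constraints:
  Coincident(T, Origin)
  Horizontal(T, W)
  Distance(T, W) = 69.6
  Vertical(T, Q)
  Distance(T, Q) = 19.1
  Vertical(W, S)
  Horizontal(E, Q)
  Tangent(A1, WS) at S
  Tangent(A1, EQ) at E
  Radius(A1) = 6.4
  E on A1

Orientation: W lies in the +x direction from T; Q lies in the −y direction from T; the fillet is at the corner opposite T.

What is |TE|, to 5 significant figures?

66.023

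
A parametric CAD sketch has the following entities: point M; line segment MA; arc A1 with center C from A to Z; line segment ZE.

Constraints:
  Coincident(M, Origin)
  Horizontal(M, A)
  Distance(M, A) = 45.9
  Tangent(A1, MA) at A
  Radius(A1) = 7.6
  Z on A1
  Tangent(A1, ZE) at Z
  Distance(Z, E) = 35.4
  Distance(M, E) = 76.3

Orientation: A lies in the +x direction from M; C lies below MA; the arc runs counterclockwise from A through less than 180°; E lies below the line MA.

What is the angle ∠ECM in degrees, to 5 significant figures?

134.14°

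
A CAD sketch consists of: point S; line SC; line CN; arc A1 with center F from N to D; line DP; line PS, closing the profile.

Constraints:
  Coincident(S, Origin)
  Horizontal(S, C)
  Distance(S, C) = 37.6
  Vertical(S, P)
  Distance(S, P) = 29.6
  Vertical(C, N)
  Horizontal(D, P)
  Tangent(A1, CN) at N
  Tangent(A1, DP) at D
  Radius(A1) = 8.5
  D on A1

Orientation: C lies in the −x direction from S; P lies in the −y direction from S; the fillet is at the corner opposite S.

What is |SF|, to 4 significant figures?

35.94

S is at the origin; SC is horizontal with |SC| = 37.6 and C on the −x side, so C = (-37.60, 0.000). SP is vertical with |SP| = 29.6 and P on the −y side, so P = (0.000, -29.60). The virtual corner opposite S is at (-37.60, -29.60). Tangency of A1 to CN means the radius FN is perpendicular to CN and since A1 is tangent to DP there, FD ⟂ DP, with radius 8.5, so the center F sits 8.5 in from both sides at F = (-29.10, -21.10). Then |SF| = |F − S| = 35.94.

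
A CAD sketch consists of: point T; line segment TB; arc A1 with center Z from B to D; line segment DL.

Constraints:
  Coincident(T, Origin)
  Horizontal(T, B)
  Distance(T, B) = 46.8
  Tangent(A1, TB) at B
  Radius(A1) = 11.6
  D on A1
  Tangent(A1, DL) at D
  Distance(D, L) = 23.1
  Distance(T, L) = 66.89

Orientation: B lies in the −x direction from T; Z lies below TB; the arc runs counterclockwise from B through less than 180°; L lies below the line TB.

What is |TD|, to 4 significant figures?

59.68

T is at the origin; TB is horizontal with |TB| = 46.8 and B on the −x side, so B = (-46.80, 0.000). Since A1 is tangent to TB there, ZB ⟂ TB, so Z = B + (0, -11.6) = (-46.80, -11.60). Since ZD ⟂ DL (tangency), |ZL| = √(11.6² + 23.1²) = 25.85 regardless of where D sits on A1. So L lies on both circle(T, 66.89) and circle(Z, 25.85); the below-TB intersection is L = (-56.71, -35.47). D is the foot of the tangent from L: D = (-58.37, -12.43).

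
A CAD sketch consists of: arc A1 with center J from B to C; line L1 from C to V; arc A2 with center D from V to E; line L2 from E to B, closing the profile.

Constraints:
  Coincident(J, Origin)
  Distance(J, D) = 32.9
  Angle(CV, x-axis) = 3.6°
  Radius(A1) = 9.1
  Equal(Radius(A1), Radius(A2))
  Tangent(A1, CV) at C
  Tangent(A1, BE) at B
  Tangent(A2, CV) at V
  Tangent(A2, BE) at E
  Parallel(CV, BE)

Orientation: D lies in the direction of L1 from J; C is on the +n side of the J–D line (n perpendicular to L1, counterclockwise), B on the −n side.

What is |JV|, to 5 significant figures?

34.135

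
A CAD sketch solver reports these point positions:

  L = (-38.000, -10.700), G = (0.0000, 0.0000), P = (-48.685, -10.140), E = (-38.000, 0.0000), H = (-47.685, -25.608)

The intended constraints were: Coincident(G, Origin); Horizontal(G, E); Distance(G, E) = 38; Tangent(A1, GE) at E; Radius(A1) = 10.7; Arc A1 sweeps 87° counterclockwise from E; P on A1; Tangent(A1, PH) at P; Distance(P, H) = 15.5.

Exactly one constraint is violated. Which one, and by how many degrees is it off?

Tangent(A1, PH) at P — off by 6.70°.

G = (0.00, 0.00) ✓; G.y = 0.00, E.y = 0.00 ✓; |GE| = 38.00 ✓; ∠(LE, EG) = 90.00° ✓; |LE| = 10.70 ✓; bearing(L→P) − bearing(L→E) = 87.00° ✓; |LP| = 10.70 ✓; ∠(LP, PH) = 83.30° ✗; |PH| = 15.50 ✓.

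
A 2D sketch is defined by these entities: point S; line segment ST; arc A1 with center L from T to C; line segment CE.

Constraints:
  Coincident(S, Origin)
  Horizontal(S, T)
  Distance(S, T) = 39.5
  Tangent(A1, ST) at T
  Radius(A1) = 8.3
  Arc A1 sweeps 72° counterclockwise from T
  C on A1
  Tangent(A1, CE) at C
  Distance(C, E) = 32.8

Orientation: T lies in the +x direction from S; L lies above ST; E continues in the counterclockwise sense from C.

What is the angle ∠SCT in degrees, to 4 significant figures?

29.10°

Since A1 is tangent to ST there, LT ⟂ ST, so L = T + (0, 8.3) = (39.50, 8.300). On A1, T sits at bearing -90° from L; a 72° counterclockwise sweep puts C at bearing -18°, so C = L + 8.3·(cos -18°, sin -18°) = (47.39, 5.735). Then cos ∠SCT = CS·CT / (|CS||CT|), giving 29.10°.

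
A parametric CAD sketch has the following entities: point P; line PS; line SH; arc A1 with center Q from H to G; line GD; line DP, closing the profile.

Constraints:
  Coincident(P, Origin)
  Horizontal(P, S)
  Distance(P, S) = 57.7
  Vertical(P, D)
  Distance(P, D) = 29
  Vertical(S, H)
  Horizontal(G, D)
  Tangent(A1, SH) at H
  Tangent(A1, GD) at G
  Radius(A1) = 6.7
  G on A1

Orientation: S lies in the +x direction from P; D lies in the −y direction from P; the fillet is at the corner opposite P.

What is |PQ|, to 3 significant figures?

55.7

P and D share the same x with |PD| = 29.0 and D on the −y side, so D = (0.00, -29.0). The virtual corner opposite P is at (57.7, -29.0). The tangent condition forces QH to be normal to SH and since A1 is tangent to GD there, QG ⟂ GD, with radius 6.7, so the center Q sits 6.7 in from both sides at Q = (51.0, -22.3). Then |PQ| = |Q − P| = 55.7.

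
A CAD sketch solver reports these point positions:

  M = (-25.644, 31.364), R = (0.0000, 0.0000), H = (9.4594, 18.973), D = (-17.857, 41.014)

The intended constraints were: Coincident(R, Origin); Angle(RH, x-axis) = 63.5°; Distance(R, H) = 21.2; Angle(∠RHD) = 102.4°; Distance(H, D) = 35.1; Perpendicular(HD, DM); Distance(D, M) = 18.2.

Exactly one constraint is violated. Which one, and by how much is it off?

Distance(D, M) = 18.2 — off by 5.80.

R = (0.00, 0.00) ✓; RH at 63.50° ✓; |RH| = 21.20 ✓; ∠RHD = 102.4° ✓; |HD| = 35.10 ✓; ∠(HD, DM) = 90.00° ✓; |DM| = 12.40 ✗.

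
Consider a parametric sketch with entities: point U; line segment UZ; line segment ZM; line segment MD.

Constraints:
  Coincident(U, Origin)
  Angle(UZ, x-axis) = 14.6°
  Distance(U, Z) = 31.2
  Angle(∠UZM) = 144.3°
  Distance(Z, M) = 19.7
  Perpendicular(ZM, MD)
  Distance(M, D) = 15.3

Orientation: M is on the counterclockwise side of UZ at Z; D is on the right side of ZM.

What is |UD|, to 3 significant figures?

56.1

U is at the origin; UZ runs at 14.6° with length 31.2, so Z = 31.2·(cos 14.6°, sin 14.6°) = (30.2, 7.86). ∠UZM = 144.3°, so ZM runs at 14.6° + (180° − 144.3°) = 50.3° from the x-axis; with |ZM| = 19.7, M = Z + 19.7·(cos 50.3°, sin 50.3°) = (42.8, 23.0). The perpendicularity gives MD at right angles to ZM; with |MD| = 15.3 on the right of ZM, D = M + 15.3·(0.769, -0.639) = (54.5, 13.2). Then |UD| = |D − U| = 56.1.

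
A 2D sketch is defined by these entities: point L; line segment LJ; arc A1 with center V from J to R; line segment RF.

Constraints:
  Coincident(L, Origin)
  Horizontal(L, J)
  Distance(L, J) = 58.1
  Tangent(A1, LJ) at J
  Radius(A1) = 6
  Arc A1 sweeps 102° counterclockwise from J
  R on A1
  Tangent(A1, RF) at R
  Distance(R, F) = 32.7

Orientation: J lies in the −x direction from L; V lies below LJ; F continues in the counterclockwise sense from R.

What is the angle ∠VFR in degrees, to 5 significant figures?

10.397°

L is at the origin; L and J share the same y with |LJ| = 58.1 and J on the −x side, so J = (-58.100, 0.0000). The tangent condition forces VJ to be normal to LJ, so V = J + (0, -6) = (-58.100, -6.0000). On A1, J sits at bearing 90° from V; a 102° counterclockwise sweep puts R at bearing 192°, so R = V + 6.0·(cos 192°, sin 192°) = (-63.969, -7.2475). Tangency of A1 to RF means the radius VR is perpendicular to RF, so RF runs along (−sin 192°, cos 192°); with |RF| = 32.7, F = (-57.170, -39.233). Then cos ∠VFR = FV·FR / (|FV||FR|), giving 10.397°.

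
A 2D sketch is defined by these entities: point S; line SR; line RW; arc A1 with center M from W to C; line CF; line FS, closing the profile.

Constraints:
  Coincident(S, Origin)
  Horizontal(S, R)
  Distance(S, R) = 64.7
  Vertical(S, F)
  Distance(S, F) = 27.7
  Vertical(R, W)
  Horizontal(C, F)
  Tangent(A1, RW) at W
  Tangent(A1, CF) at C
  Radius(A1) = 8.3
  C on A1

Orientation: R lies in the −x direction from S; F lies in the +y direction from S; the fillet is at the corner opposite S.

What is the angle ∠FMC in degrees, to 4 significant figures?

81.63°

The virtual corner opposite S is at (-64.70, 27.70). A1 meets RW tangentially, so MW is at right angles to RW and since A1 is tangent to CF there, MC ⟂ CF, with radius 8.3, so the center M sits 8.3 in from both sides at M = (-56.40, 19.40). That places the tangent points at W = (-64.70, 19.40) on RW and C = (-56.40, 27.70) on CF. Then cos ∠FMC = MF·MC / (|MF||MC|), giving 81.63°.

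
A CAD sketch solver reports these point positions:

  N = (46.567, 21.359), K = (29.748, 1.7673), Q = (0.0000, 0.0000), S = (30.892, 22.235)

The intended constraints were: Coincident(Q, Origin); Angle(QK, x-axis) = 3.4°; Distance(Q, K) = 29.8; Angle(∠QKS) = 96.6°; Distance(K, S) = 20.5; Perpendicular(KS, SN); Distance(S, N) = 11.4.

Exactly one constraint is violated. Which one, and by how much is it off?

Distance(S, N) = 11.4 — off by 4.30.

Q = (0.00, 0.00) ✓; QK at 3.400° ✓; |QK| = 29.80 ✓; ∠QKS = 96.60° ✓; |KS| = 20.50 ✓; ∠(KS, SN) = 90.00° ✓; |SN| = 15.70 ✗.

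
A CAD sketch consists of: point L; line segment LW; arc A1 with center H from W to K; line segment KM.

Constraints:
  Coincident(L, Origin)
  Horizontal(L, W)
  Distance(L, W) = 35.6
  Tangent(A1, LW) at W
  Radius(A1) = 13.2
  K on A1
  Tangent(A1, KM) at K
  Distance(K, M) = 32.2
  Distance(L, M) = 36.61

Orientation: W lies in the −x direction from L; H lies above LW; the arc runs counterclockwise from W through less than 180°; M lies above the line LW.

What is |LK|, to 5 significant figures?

24.940

Checks: |HK| = 13.20 ✓; ∠(HK, KM) = 90.00° ✓; |KM| = 32.20 ✓; |LM| = 36.61 ✓.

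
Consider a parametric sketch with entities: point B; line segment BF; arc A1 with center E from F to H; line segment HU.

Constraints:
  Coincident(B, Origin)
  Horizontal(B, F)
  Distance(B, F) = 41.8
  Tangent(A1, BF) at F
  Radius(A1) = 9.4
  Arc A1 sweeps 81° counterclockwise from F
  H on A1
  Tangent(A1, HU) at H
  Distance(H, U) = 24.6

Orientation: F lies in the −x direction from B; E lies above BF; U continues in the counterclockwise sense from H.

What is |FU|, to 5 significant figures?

34.800

On A1, F sits at bearing -90° from E; an 81° counterclockwise sweep puts H at bearing -9°, so H = E + 9.4·(cos -9°, sin -9°) = (-32.516, 7.9295). Tangency of A1 to HU means the radius EH is perpendicular to HU, so HU runs along (−sin -9°, cos -9°); with |HU| = 24.6, U = (-28.667, 32.227). Then |FU| = |U − F| = 34.800.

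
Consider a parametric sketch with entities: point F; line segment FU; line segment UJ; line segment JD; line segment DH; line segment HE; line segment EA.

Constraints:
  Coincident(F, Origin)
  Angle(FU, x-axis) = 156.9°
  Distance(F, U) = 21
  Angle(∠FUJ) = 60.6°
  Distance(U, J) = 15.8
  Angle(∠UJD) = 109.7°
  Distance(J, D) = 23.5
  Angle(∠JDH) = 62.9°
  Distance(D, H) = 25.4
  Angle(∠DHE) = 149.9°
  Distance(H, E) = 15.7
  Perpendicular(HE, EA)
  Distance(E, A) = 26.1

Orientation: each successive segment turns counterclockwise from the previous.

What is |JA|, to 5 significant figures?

17.933

∠DHE = 149.9° gives HE at 133.80° from the x-axis; with |HE| = 15.7, E = (-11.605, 23.097). HE ⟂ EA, so EA runs at -136.20°; with |EA| = 26.1, A = (-30.442, 5.0325). Then |JA| = |A − J| = 17.933.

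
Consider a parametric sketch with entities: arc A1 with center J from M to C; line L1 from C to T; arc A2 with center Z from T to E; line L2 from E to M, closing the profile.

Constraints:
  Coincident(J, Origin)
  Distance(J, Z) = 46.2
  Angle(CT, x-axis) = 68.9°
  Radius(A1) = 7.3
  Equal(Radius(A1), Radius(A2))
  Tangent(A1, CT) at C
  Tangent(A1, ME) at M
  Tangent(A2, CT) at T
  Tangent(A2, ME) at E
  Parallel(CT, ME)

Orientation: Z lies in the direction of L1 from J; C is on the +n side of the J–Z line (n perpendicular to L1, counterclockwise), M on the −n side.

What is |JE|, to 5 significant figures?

46.773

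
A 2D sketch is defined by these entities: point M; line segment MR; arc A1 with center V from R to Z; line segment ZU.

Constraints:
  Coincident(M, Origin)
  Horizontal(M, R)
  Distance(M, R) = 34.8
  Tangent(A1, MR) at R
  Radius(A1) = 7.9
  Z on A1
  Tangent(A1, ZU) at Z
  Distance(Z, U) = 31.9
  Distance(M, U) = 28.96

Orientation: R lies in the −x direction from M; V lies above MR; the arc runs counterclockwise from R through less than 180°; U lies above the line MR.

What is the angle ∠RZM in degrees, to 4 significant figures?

148.7°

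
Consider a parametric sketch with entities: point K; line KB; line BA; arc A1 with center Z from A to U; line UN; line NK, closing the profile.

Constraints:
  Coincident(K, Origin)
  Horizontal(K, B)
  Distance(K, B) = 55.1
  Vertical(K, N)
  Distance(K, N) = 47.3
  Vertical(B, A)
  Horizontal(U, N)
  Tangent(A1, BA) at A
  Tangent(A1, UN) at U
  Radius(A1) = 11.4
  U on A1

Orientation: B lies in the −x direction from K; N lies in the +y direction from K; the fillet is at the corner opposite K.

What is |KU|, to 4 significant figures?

64.40

The virtual corner opposite K is at (-55.10, 47.30). Tangency of A1 to BA means the radius ZA is perpendicular to BA and the tangent condition forces ZU to be normal to UN, with radius 11.4, so the center Z sits 11.4 in from both sides at Z = (-43.70, 35.90). That places the tangent points at A = (-55.10, 35.90) on BA and U = (-43.70, 47.30) on UN. Then |KU| = |U − K| = 64.40.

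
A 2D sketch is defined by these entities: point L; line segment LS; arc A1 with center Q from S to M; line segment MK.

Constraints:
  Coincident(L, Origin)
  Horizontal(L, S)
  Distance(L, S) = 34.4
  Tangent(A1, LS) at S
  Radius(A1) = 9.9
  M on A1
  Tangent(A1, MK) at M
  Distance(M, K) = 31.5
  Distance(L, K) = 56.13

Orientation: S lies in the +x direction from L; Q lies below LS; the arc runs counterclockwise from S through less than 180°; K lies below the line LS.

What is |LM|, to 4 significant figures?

28.48

L is at the origin; LS is horizontal with |LS| = 34.4 and S on the +x side, so S = (34.40, 0.000). The tangent condition forces QS to be normal to LS, so Q = S + (0, -9.9) = (34.40, -9.900). Since QM ⟂ MK (tangency), |QK| = √(9.9² + 31.5²) = 33.02 regardless of where M sits on A1. So K lies on both circle(L, 56.13) and circle(Q, 33.02); the below-LS intersection is K = (36.23, -42.87). M is the foot of the tangent from K: M = (25.13, -13.39).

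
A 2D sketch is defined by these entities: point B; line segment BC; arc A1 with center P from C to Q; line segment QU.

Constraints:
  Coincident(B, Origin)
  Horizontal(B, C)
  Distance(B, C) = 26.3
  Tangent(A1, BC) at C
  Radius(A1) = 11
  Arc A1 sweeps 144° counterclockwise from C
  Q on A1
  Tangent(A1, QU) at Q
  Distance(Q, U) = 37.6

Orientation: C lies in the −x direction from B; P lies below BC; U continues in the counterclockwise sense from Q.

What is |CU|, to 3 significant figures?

48.4

B is at the origin; BC is horizontal with |BC| = 26.3 and C on the −x side, so C = (-26.3, 0.00). Since A1 is tangent to BC there, PC ⟂ BC, so P = C + (0, -11) = (-26.3, -11.0). On A1, C sits at bearing 90° from P; a 144° counterclockwise sweep puts Q at bearing 234°, so Q = P + 11.0·(cos 234°, sin 234°) = (-32.8, -19.9). Tangency of A1 to QU means the radius PQ is perpendicular to QU, so QU runs along (−sin 234°, cos 234°); with |QU| = 37.6, U = (-2.35, -42.0). Then |CU| = |U − C| = 48.4.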